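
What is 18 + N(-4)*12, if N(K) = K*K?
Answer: 210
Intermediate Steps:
N(K) = K²
18 + N(-4)*12 = 18 + (-4)²*12 = 18 + 16*12 = 18 + 192 = 210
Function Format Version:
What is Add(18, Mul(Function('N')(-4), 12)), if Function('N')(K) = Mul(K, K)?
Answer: 210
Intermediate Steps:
Function('N')(K) = Pow(K, 2)
Add(18, Mul(Function('N')(-4), 12)) = Add(18, Mul(Pow(-4, 2), 12)) = Add(18, Mul(16, 12)) = Add(18, 192) = 210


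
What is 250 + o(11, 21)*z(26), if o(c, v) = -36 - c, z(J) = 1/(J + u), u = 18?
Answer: 10953/44 ≈ 248.93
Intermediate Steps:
z(J) = 1/(18 + J) (z(J) = 1/(J + 18) = 1/(18 + J))
250 + o(11, 21)*z(26) = 250 + (-36 - 1*11)/(18 + 26) = 250 + (-36 - 11)/44 = 250 - 47*1/44 = 250 - 47/44 = 10953/44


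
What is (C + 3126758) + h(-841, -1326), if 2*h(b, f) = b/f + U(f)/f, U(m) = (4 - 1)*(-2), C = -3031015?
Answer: 253911283/2652 ≈ 95743.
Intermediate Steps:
U(m) = -6 (U(m) = 3*(-2) = -6)
h(b, f) = -3/f + b/(2*f) (h(b, f) = (b/f - 6/f)/2 = (-6/f + b/f)/2 = -3/f + b/(2*f))
(C + 3126758) + h(-841, -1326) = (-3031015 + 3126758) + (½)*(-6 - 841)/(-1326) = 95743 + (½)*(-1/1326)*(-847) = 95743 + 847/2652 = 253911283/2652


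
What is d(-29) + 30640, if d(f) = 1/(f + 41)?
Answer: 367681/12 ≈ 30640.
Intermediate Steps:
d(f) = 1/(41 + f)
d(-29) + 30640 = 1/(41 - 29) + 30640 = 1/12 + 30640 = 367681/12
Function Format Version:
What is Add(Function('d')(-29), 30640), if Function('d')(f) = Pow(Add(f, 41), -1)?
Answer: Rational(367681, 12) ≈ 30640.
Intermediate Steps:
Function('d')(f) = Pow(Add(41, f), -1)
Add(Function('d')(-29), 30640) = Add(Pow(Add(41, -29), -1), 30640) = Add(Pow(12, -1), 30640) = Add(Rational(1, 12), 30640) = Rational(367681, 12)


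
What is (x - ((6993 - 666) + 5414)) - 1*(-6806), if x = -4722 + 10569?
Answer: 912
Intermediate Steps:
x = 5847
(x - ((6993 - 666) + 5414)) - 1*(-6806) = (5847 - ((6993 - 666) + 5414)) - 1*(-6806) = (5847 - (6327 + 5414)) + 6806 = (5847 - 1*11741) + 6806 = (5847 - 11741) + 6806 = -5894 + 6806 = 912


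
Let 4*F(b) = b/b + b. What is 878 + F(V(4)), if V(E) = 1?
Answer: 1757/2 ≈ 878.50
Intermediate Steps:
F(b) = ¼ + b/4 (F(b) = (b/b + b)/4 = (1 + b)/4 = ¼ + b/4)
878 + F(V(4)) = 878 + (¼ + (¼)*1) = 878 + (¼ + ¼) = 878 + ½ = 1757/2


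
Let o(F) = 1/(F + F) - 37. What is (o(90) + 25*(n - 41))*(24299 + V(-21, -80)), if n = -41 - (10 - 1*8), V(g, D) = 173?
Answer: -2353343762/45 ≈ -5.2297e+7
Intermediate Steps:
o(F) = -37 + 1/(2*F) (o(F) = 1/(2*F) - 37 = -37 + 1/(2*F))
n = -43 (n = -41 - (10 - 8) = -41 - 1*2 = -41 - 2 = -43)
(o(90) + 25*(n - 41))*(24299 + V(-21, -80)) = ((-37 + (½)/90) + 25*(-43 - 41))*(24299 + 173) = ((-37 + (½)*(1/90)) + 25*(-84))*24472 = ((-37 + 1/180) - 2100)*24472 = (-6659/180 - 2100)*24472 = -384659/180*24472 = -2353343762/45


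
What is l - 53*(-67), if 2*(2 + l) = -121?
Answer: 6977/2 ≈ 3488.5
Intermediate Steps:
l = -125/2 (l = -2 + (1/2)*(-121) = -2 - 121/2 = -125/2 ≈ -62.500)
l - 53*(-67) = -125/2 - 53*(-67) = -125/2 + 3551 = 6977/2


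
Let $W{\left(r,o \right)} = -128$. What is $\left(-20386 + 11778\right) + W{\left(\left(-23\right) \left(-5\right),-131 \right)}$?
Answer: $-8736$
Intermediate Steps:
$\left(-20386 + 11778\right) + W{\left(\left(-23\right) \left(-5\right),-131 \right)} = \left(-20386 + 11778\right) - 128 = -8608 - 128 = -8736$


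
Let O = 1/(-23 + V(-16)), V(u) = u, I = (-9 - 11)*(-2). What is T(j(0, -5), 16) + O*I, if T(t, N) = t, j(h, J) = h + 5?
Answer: 155/39 ≈ 3.9744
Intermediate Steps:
I = 40 (I = -20*(-2) = 40)
j(h, J) = 5 + h
O = -1/39 (O = 1/(-23 - 16) = 1/(-39) = -1/39 ≈ -0.025641)
T(j(0, -5), 16) + O*I = (5 + 0) - 1/39*40 = 5 - 40/39 = 155/39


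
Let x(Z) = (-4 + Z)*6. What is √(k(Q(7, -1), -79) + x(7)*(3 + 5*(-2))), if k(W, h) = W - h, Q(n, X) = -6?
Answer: I*√53 ≈ 7.2801*I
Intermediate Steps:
x(Z) = -24 + 6*Z
√(k(Q(7, -1), -79) + x(7)*(3 + 5*(-2))) = √((-6 - 1*(-79)) + (-24 + 6*7)*(3 + 5*(-2))) = √((-6 + 79) + (-24 + 42)*(3 - 10)) = √(73 + 18*(-7)) = √(73 - 126) = √(-53) = I*√53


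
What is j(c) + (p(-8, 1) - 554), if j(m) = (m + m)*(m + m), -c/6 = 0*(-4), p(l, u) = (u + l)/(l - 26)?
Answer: -18829/34 ≈ -553.79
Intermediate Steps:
p(l, u) = (l + u)/(-26 + l)
c = 0 (c = -0*(-4) = -6*0 = 0)
j(m) = 4*m² (j(m) = (2*m)*(2*m) = 4*m²)
j(c) + (p(-8, 1) - 554) = 4*0² + ((-8 + 1)/(-26 - 8) - 554) = 4*0 + (-7/(-34) - 554) = 0 + (-1/34*(-7) - 554) = 0 + (7/34 - 554) = 0 - 18829/34 = -18829/34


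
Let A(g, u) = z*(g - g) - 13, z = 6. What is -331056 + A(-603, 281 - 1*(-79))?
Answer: -331069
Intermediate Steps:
A(g, u) = -13 (A(g, u) = 6*(g - g) - 13 = 6*0 - 13 = 0 - 13 = -13)
-331056 + A(-603, 281 - 1*(-79)) = -331056 - 13 = -331069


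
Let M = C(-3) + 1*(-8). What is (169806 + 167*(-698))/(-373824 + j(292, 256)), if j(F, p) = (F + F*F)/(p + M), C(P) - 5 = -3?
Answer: -3327500/23342611 ≈ -0.14255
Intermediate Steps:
C(P) = 2 (C(P) = 5 - 3 = 2)
M = -6 (M = 2 + 1*(-8) = 2 - 8 = -6)
j(F, p) = (F + F²)/(-6 + p) (j(F, p) = (F + F*F)/(p - 6) = (F + F²)/(-6 + p))
(169806 + 167*(-698))/(-373824 + j(292, 256)) = (169806 + 167*(-698))/(-373824 + 292*(1 + 292)/(-6 + 256)) = (169806 - 116566)/(-373824 + 292*293/250) = 53240/(-373824 + 292*(1/250)*293) = 53240/(-373824 + 42778/125) = 53240/(-46685222/125) = 53240*(-125/46685222) = -3327500/23342611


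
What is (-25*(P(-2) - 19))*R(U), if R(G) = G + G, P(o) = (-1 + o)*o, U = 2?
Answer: 1300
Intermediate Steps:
P(o) = o*(-1 + o)
R(G) = 2*G
(-25*(P(-2) - 19))*R(U) = (-25*(-2*(-1 - 2) - 19))*(2*2) = -25*(-2*(-3) - 19)*4 = -25*(6 - 19)*4 = -25*(-13)*4 = 325*4 = 1300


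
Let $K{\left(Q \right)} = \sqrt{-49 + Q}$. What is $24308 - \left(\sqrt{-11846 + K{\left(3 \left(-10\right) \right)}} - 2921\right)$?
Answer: $27229 - \sqrt{-11846 + i \sqrt{79}} \approx 27229.0 - 108.84 i$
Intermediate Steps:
$24308 - \left(\sqrt{-11846 + K{\left(3 \left(-10\right) \right)}} - 2921\right) = 24308 - \left(\sqrt{-11846 + \sqrt{-49 + 3 \left(-10\right)}} - 2921\right) = 24308 - \left(\sqrt{-11846 + \sqrt{-49 - 30}} - 2921\right) = 24308 - \left(\sqrt{-11846 + \sqrt{-79}} - 2921\right) = 24308 - \left(\sqrt{-11846 + i \sqrt{79}} - 2921\right) = 24308 - \left(-2921 + \sqrt{-11846 + i \sqrt{79}}\right) = 24308 + \left(2921 - \sqrt{-11846 + i \sqrt{79}}\right) = 27229 - \sqrt{-11846 + i \sqrt{79}}$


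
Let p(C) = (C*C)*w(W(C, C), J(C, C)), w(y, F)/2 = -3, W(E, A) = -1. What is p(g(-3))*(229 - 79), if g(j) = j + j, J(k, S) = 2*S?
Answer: -32400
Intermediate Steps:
w(y, F) = -6 (w(y, F) = 2*(-3) = -6)
g(j) = 2*j
p(C) = -6*C² (p(C) = (C*C)*(-6) = C²*(-6) = -6*C²)
p(g(-3))*(229 - 79) = (-6*(2*(-3))²)*(229 - 79) = -6*(-6)²*150 = -6*36*150 = -216*150 = -32400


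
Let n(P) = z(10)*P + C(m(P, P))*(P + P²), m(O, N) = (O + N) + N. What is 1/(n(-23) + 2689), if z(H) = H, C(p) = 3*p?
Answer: -1/102283 ≈ -9.7768e-6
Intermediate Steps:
m(O, N) = O + 2*N (m(O, N) = (N + O) + N = O + 2*N)
n(P) = 10*P + 9*P*(P + P²) (n(P) = 10*P + (3*(P + 2*P))*(P + P²) = 10*P + (3*(3*P))*(P + P²) = 10*P + (9*P)*(P + P²) = 10*P + 9*P*(P + P²))
1/(n(-23) + 2689) = 1/(-23*(10 + 9*(-23) + 9*(-23)²) + 2689) = 1/(-23*(10 - 207 + 9*529) + 2689) = 1/(-23*(10 - 207 + 4761) + 2689) = 1/(-23*4564 + 2689) = 1/(-104972 + 2689) = 1/(-102283) = -1/102283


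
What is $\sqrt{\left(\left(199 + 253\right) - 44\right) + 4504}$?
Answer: $4 \sqrt{307} \approx 70.086$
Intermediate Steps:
$\sqrt{\left(\left(199 + 253\right) - 44\right) + 4504} = \sqrt{\left(452 - 44\right) + 4504} = \sqrt{408 + 4504} = \sqrt{4912} = 4 \sqrt{307}$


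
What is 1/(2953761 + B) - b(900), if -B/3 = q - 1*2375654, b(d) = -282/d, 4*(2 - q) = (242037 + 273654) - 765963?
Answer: 51663529/164883550 ≈ 0.31333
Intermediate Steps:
q = 62570 (q = 2 - ((242037 + 273654) - 765963)/4 = 2 - (515691 - 765963)/4 = 2 - ¼*(-250272) = 2 + 62568 = 62570)
B = 6939252 (B = -3*(62570 - 1*2375654) = -3*(62570 - 2375654) = -3*(-2313084) = 6939252)
1/(2953761 + B) - b(900) = 1/(2953761 + 6939252) - (-282)/900 = 1/9893013 - (-282)/900 = 1/9893013 - 1*(-47/150) = 1/9893013 + 47/150 = 51663529/164883550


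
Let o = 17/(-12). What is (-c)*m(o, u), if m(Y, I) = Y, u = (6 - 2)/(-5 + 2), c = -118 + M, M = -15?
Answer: -2261/12 ≈ -188.42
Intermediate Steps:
c = -133 (c = -118 - 15 = -133)
u = -4/3 (u = 4/(-3) = 4*(-1/3) = -4/3 ≈ -1.3333)
o = -17/12 (o = 17*(-1/12) = -17/12 ≈ -1.4167)
(-c)*m(o, u) = -1*(-133)*(-17/12) = 133*(-17/12) = -2261/12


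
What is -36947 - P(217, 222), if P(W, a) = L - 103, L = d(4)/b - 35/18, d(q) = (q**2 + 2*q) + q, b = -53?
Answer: -35146817/954 ≈ -36842.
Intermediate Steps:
d(q) = q**2 + 3*q
L = -2359/954 (L = (4*(3 + 4))/(-53) - 35/18 = (4*7)*(-1/53) - 35*1/18 = 28*(-1/53) - 35/18 = -28/53 - 35/18 = -2359/954 ≈ -2.4727)
P(W, a) = -100621/954 (P(W, a) = -2359/954 - 103 = -100621/954)
-36947 - P(217, 222) = -36947 - 1*(-100621/954) = -36947 + 100621/954 = -35146817/954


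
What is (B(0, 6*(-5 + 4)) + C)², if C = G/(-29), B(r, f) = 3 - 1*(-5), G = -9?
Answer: 58081/841 ≈ 69.062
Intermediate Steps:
B(r, f) = 8 (B(r, f) = 3 + 5 = 8)
C = 9/29 (C = -9/(-29) = -9*(-1/29) = 9/29 ≈ 0.31034)
(B(0, 6*(-5 + 4)) + C)² = (8 + 9/29)² = (241/29)² = 58081/841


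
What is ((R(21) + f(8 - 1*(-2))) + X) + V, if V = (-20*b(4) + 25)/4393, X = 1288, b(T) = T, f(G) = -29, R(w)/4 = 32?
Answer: 6093036/4393 ≈ 1387.0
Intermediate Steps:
R(w) = 128 (R(w) = 4*32 = 128)
V = -55/4393 (V = (-20*4 + 25)/4393 = (-80 + 25)*(1/4393) = -55*1/4393 = -55/4393 ≈ -0.012520)
((R(21) + f(8 - 1*(-2))) + X) + V = ((128 - 29) + 1288) - 55/4393 = (99 + 1288) - 55/4393 = 1387 - 55/4393 = 6093036/4393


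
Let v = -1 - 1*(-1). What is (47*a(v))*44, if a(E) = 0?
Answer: 0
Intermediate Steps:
v = 0 (v = -1 + 1 = 0)
(47*a(v))*44 = (47*0)*44 = 0*44 = 0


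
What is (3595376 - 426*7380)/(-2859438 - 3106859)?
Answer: -451496/5966297 ≈ -0.075674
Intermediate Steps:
(3595376 - 426*7380)/(-2859438 - 3106859) = (3595376 - 3143880)/(-5966297) = 451496*(-1/5966297) = -451496/5966297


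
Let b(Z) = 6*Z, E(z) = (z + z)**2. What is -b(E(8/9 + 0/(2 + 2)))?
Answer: -512/27 ≈ -18.963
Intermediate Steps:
E(z) = 4*z**2 (E(z) = (2*z)**2 = 4*z**2)
-b(E(8/9 + 0/(2 + 2))) = -6*4*(8/9 + 0/(2 + 2))**2 = -6*4*(8*(1/9) + 0/4)**2 = -6*4*(8/9 + 0*(1/4))**2 = -6*4*(8/9 + 0)**2 = -6*4*(8/9)**2 = -6*4*(64/81) = -6*256/81 = -1*512/27 = -512/27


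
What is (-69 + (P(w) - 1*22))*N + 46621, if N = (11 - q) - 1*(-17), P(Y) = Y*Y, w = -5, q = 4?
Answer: 45037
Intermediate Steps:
P(Y) = Y²
N = 24 (N = (11 - 1*4) - 1*(-17) = (11 - 4) + 17 = 7 + 17 = 24)
(-69 + (P(w) - 1*22))*N + 46621 = (-69 + ((-5)² - 1*22))*24 + 46621 = (-69 + (25 - 22))*24 + 46621 = (-69 + 3)*24 + 46621 = -66*24 + 46621 = -1584 + 46621 = 45037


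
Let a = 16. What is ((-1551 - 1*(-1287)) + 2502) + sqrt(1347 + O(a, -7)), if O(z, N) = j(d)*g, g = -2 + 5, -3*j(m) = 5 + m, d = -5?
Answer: 2238 + sqrt(1347) ≈ 2274.7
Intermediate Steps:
j(m) = -5/3 - m/3 (j(m) = -(5 + m)/3 = -5/3 - m/3)
g = 3
O(z, N) = 0 (O(z, N) = (-5/3 - 1/3*(-5))*3 = (-5/3 + 5/3)*3 = 0*3 = 0)
((-1551 - 1*(-1287)) + 2502) + sqrt(1347 + O(a, -7)) = ((-1551 - 1*(-1287)) + 2502) + sqrt(1347 + 0) = ((-1551 + 1287) + 2502) + sqrt(1347) = (-264 + 2502) + sqrt(1347) = 2238 + sqrt(1347)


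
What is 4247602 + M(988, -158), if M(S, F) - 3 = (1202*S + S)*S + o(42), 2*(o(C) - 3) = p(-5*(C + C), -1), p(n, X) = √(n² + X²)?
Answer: 1178548840 + √176401/2 ≈ 1.1785e+9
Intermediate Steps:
p(n, X) = √(X² + n²)
o(C) = 3 + √(1 + 100*C²)/2 (o(C) = 3 + √((-1)² + (-5*(C + C))²)/2 = 3 + √(1 + (-10*C)²)/2 = 3 + √(1 + 100*C²)/2)
M(S, F) = 6 + √176401/2 + 1203*S² (M(S, F) = 3 + ((1202*S + S)*S + (3 + √(1 + 100*42²)/2)) = 3 + ((1203*S)*S + (3 + √(1 + 100*1764)/2)) = 3 + (1203*S² + (3 + √(1 + 176400)/2)) = 3 + (1203*S² + (3 + √176401/2)) = 3 + (3 + √176401/2 + 1203*S²) = 6 + √176401/2 + 1203*S²)
4247602 + M(988, -158) = 4247602 + (6 + √176401/2 + 1203*988²) = 4247602 + (6 + √176401/2 + 1203*976144) = 4247602 + (6 + √176401/2 + 1174301232) = 4247602 + (1174301238 + √176401/2) = 1178548840 + √176401/2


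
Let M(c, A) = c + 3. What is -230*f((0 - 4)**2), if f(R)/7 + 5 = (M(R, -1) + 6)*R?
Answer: -635950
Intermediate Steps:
M(c, A) = 3 + c
f(R) = -35 + 7*R*(9 + R) (f(R) = -35 + 7*(((3 + R) + 6)*R) = -35 + 7*((9 + R)*R) = -35 + 7*(R*(9 + R)) = -35 + 7*R*(9 + R))
-230*f((0 - 4)**2) = -230*(-35 + 7*((0 - 4)**2)**2 + 63*(0 - 4)**2) = -230*(-35 + 7*((-4)**2)**2 + 63*(-4)**2) = -230*(-35 + 7*16**2 + 63*16) = -230*(-35 + 7*256 + 1008) = -230*(-35 + 1792 + 1008) = -230*2765 = -635950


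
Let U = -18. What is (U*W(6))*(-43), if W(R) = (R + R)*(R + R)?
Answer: 111456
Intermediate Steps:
W(R) = 4*R² (W(R) = (2*R)*(2*R) = 4*R²)
(U*W(6))*(-43) = -72*6²*(-43) = -72*36*(-43) = -18*144*(-43) = -2592*(-43) = 111456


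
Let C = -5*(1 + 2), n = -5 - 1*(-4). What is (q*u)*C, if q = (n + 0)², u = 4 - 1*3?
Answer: -15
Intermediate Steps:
n = -1 (n = -5 + 4 = -1)
C = -15 (C = -5*3 = -15)
u = 1 (u = 4 - 3 = 1)
q = 1 (q = (-1 + 0)² = (-1)² = 1)
(q*u)*C = (1*1)*(-15) = 1*(-15) = -15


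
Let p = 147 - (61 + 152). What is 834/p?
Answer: -139/11 ≈ -12.636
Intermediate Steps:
p = -66 (p = 147 - 1*213 = 147 - 213 = -66)
834/p = 834/(-66) = 834*(-1/66) = -139/11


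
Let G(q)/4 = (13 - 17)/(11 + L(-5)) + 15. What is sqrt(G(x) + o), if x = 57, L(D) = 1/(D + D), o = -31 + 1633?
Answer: sqrt(19728782)/109 ≈ 40.750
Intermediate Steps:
o = 1602
L(D) = 1/(2*D)
G(q) = 6380/109 (G(q) = 4*((13 - 17)/(11 + (1/2)/(-5)) + 15) = 4*(-4/(11 + (1/2)*(-1/5)) + 15) = 4*(-4/(11 - 1/10) + 15) = 4*(-4/109/10 + 15) = 4*(-4*10/109 + 15) = 4*(-40/109 + 15) = 4*(1595/109) = 6380/109)
sqrt(G(x) + o) = sqrt(6380/109 + 1602) = sqrt(180998/109) = sqrt(19728782)/109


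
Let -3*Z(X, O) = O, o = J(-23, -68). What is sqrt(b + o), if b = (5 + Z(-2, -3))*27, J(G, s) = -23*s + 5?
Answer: sqrt(1731) ≈ 41.605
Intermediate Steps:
J(G, s) = 5 - 23*s
o = 1569 (o = 5 - 23*(-68) = 5 + 1564 = 1569)
Z(X, O) = -O/3
b = 162 (b = (5 - 1/3*(-3))*27 = (5 + 1)*27 = 6*27 = 162)
sqrt(b + o) = sqrt(162 + 1569) = sqrt(1731)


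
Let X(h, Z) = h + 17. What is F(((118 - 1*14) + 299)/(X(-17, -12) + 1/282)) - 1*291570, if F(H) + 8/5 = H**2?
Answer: 64575608722/5 ≈ 1.2915e+10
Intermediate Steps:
X(h, Z) = 17 + h
F(H) = -8/5 + H**2
F(((118 - 1*14) + 299)/(X(-17, -12) + 1/282)) - 1*291570 = (-8/5 + (((118 - 1*14) + 299)/((17 - 17) + 1/282))**2) - 1*291570 = (-8/5 + (((118 - 14) + 299)/(0 + 1/282))**2) - 291570 = (-8/5 + ((104 + 299)/(1/282))**2) - 291570 = (-8/5 + (403*282)**2) - 291570 = (-8/5 + 113646**2) - 291570 = (-8/5 + 12915413316) - 291570 = 64577066572/5 - 291570 = 64575608722/5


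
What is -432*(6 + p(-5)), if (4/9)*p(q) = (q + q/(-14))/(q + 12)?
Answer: -95418/49 ≈ -1947.3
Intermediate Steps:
p(q) = 117*q/(56*(12 + q)) (p(q) = 9*((q + q/(-14))/(q + 12))/4 = 9*((q + q*(-1/14))/(12 + q))/4 = 9*((q - q/14)/(12 + q))/4 = 9*((13*q/14)/(12 + q))/4 = 9*(13*q/(14*(12 + q)))/4 = 117*q/(56*(12 + q)))
-432*(6 + p(-5)) = -432*(6 + (117/56)*(-5)/(12 - 5)) = -432*(6 + (117/56)*(-5)/7) = -432*(6 + (117/56)*(-5)*(⅐)) = -432*(6 - 585/392) = -432*1767/392 = -95418/49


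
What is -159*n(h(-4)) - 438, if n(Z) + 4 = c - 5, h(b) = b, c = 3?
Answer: 516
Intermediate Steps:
n(Z) = -6 (n(Z) = -4 + (3 - 5) = -4 - 2 = -6)
-159*n(h(-4)) - 438 = -159*(-6) - 438 = 954 - 438 = 516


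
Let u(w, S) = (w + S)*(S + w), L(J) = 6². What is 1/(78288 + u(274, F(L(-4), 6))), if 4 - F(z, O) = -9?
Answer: 1/160657 ≈ 6.2244e-6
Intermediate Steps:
L(J) = 36
F(z, O) = 13 (F(z, O) = 4 - 1*(-9) = 4 + 9 = 13)
u(w, S) = (S + w)² (u(w, S) = (S + w)*(S + w) = (S + w)²)
1/(78288 + u(274, F(L(-4), 6))) = 1/(78288 + (13 + 274)²) = 1/(78288 + 287²) = 1/(78288 + 82369) = 1/160657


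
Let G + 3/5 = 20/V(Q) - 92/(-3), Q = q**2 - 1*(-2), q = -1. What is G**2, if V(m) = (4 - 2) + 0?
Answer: 361201/225 ≈ 1605.3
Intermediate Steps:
Q = 3 (Q = (-1)**2 - 1*(-2) = 1 + 2 = 3)
V(m) = 2 (V(m) = 2 + 0 = 2)
G = 601/15 (G = -3/5 + (20/2 - 92/(-3)) = -3/5 + (20*(1/2) - 92*(-1/3)) = -3/5 + (10 + 92/3) = -3/5 + 122/3 = 601/15 ≈ 40.067)
G**2 = (601/15)**2 = 361201/225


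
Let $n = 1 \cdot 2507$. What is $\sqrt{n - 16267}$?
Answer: $8 i \sqrt{215} \approx 117.3 i$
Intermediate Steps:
$n = 2507$
$\sqrt{n - 16267} = \sqrt{2507 - 16267} = \sqrt{-13760} = 8 i \sqrt{215}$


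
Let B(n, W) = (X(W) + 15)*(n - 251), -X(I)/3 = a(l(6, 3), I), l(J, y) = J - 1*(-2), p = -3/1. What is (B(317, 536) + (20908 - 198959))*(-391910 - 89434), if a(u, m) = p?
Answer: 84941331648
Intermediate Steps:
p = -3 (p = -3*1 = -3)
l(J, y) = 2 + J (l(J, y) = J + 2 = 2 + J)
a(u, m) = -3
X(I) = 9 (X(I) = -3*(-3) = 9)
B(n, W) = -6024 + 24*n (B(n, W) = (9 + 15)*(n - 251) = 24*(-251 + n) = -6024 + 24*n)
(B(317, 536) + (20908 - 198959))*(-391910 - 89434) = ((-6024 + 24*317) + (20908 - 198959))*(-391910 - 89434) = ((-6024 + 7608) - 178051)*(-481344) = (1584 - 178051)*(-481344) = -176467*(-481344) = 84941331648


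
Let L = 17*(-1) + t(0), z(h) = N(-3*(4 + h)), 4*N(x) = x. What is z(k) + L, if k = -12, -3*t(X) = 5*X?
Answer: -11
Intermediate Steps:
t(X) = -5*X/3
N(x) = x/4
z(h) = -3 - 3*h/4 (z(h) = (-3*(4 + h))/4 = (-12 - 3*h)/4 = -3 - 3*h/4)
L = -17 (L = 17*(-1) - 5/3*0 = -17 + 0 = -17)
z(k) + L = (-3 - 3/4*(-12)) - 17 = (-3 + 9) - 17 = 6 - 17 = -11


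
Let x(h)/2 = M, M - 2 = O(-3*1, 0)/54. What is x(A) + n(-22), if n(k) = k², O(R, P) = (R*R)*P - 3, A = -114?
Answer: 4391/9 ≈ 487.89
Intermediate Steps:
O(R, P) = -3 + P*R² (O(R, P) = R²*P - 3 = P*R² - 3 = -3 + P*R²)
M = 35/18 (M = 2 + (-3 + 0*(-3*1)²)/54 = 2 + (-3 + 0*(-3)²)*(1/54) = 2 + (-3 + 0*9)*(1/54) = 2 + (-3 + 0)*(1/54) = 2 - 3*1/54 = 2 - 1/18 = 35/18 ≈ 1.9444)
x(h) = 35/9 (x(h) = 2*(35/18) = 35/9)
x(A) + n(-22) = 35/9 + (-22)² = 35/9 + 484 = 4391/9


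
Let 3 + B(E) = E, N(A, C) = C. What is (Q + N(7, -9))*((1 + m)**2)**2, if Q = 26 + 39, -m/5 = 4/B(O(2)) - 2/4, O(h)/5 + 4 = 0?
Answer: 11425685607/559682 ≈ 20415.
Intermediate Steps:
O(h) = -20 (O(h) = -20 + 5*0 = -20 + 0 = -20)
B(E) = -3 + E
m = 155/46 (m = -5*(4/(-3 - 20) - 2/4) = -5*(4/(-23) - 2*1/4) = -5*(4*(-1/23) - 1/2) = -5*(-4/23 - 1/2) = -5*(-31/46) = 155/46 ≈ 3.3696)
Q = 65
(Q + N(7, -9))*((1 + m)**2)**2 = (65 - 9)*((1 + 155/46)**2)**2 = 56*((201/46)**2)**2 = 56*(40401/2116)**2 = 56*(1632240801/4477456) = 11425685607/559682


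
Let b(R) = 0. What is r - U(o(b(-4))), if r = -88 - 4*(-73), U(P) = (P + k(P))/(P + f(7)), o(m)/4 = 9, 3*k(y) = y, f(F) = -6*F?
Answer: 212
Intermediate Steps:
k(y) = y/3
o(m) = 36 (o(m) = 4*9 = 36)
U(P) = 4*P/(3*(-42 + P)) (U(P) = (P + P/3)/(P - 6*7) = (4*P/3)/(P - 42) = (4*P/3)/(-42 + P) = 4*P/(3*(-42 + P)))
r = 204 (r = -88 + 292 = 204)
r - U(o(b(-4))) = 204 - 4*36/(3*(-42 + 36)) = 204 - 4*36/(3*(-6)) = 204 - 4*36*(-1)/(3*6) = 204 - 1*(-8) = 204 + 8 = 212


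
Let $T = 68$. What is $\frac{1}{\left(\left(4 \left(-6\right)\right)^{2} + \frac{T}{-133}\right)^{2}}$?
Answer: $\frac{17689}{5858371600} \approx 3.0194 \cdot 10^{-6}$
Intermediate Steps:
$\frac{1}{\left(\left(4 \left(-6\right)\right)^{2} + \frac{T}{-133}\right)^{2}} = \frac{1}{\left(\left(4 \left(-6\right)\right)^{2} + \frac{68}{-133}\right)^{2}} = \frac{1}{\left(\left(-24\right)^{2} + 68 \left(- \frac{1}{133}\right)\right)^{2}} = \frac{1}{\left(576 - \frac{68}{133}\right)^{2}} = \frac{1}{\left(\frac{76540}{133}\right)^{2}} = \frac{1}{\frac{5858371600}{17689}} = \frac{17689}{5858371600}$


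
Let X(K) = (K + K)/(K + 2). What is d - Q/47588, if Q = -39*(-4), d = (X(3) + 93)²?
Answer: 2639241402/297425 ≈ 8873.6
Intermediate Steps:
X(K) = 2*K/(2 + K) (X(K) = (2*K)/(2 + K) = 2*K/(2 + K))
d = 221841/25 (d = (2*3/(2 + 3) + 93)² = (2*3/5 + 93)² = (2*3*(⅕) + 93)² = (6/5 + 93)² = (471/5)² = 221841/25 ≈ 8873.6)
Q = 156
d - Q/47588 = 221841/25 - 156/47588 = 221841/25 - 1*39/11897 = 221841/25 - 39/11897 = 2639241402/297425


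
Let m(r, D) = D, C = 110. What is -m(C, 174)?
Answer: -174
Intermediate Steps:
-m(C, 174) = -1*174 = -174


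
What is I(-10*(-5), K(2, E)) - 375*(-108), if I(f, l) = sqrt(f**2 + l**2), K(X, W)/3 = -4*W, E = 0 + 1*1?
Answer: 40500 + 2*sqrt(661) ≈ 40551.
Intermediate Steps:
E = 1 (E = 0 + 1 = 1)
K(X, W) = -12*W (K(X, W) = 3*(-4*W) = -12*W)
I(-10*(-5), K(2, E)) - 375*(-108) = sqrt((-10*(-5))**2 + (-12*1)**2) - 375*(-108) = sqrt(50**2 + (-12)**2) + 40500 = sqrt(2500 + 144) + 40500 = sqrt(2644) + 40500 = 2*sqrt(661) + 40500 = 40500 + 2*sqrt(661)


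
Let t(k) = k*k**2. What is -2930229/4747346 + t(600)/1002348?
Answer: 9467496544651/44060118226 ≈ 214.88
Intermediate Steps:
t(k) = k**3
-2930229/4747346 + t(600)/1002348 = -2930229/4747346 + 600**3/1002348 = -2930229*1/4747346 + 216000000*(1/1002348) = -2930229/4747346 + 2000000/9281 = 9467496544651/44060118226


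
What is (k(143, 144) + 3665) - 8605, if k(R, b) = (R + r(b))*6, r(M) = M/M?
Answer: -4076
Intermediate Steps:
r(M) = 1
k(R, b) = 6 + 6*R (k(R, b) = (R + 1)*6 = (1 + R)*6 = 6 + 6*R)
(k(143, 144) + 3665) - 8605 = ((6 + 6*143) + 3665) - 8605 = ((6 + 858) + 3665) - 8605 = (864 + 3665) - 8605 = 4529 - 8605 = -4076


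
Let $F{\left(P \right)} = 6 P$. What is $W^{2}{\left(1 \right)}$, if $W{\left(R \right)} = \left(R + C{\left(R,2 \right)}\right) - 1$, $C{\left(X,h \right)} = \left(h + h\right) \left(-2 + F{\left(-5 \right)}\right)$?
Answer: $16384$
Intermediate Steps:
$C{\left(X,h \right)} = - 64 h$ ($C{\left(X,h \right)} = \left(h + h\right) \left(-2 + 6 \left(-5\right)\right) = 2 h \left(-2 - 30\right) = 2 h \left(-32\right) = - 64 h$)
$W{\left(R \right)} = -129 + R$ ($W{\left(R \right)} = \left(R - 128\right) - 1 = \left(-128 + R\right) - 1 = -129 + R$)
$W^{2}{\left(1 \right)} = \left(-129 + 1\right)^{2} = \left(-128\right)^{2} = 16384$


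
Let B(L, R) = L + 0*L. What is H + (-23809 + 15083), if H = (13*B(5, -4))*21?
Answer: -7361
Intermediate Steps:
B(L, R) = L (B(L, R) = L + 0 = L)
H = 1365 (H = (13*5)*21 = 65*21 = 1365)
H + (-23809 + 15083) = 1365 + (-23809 + 15083) = 1365 - 8726 = -7361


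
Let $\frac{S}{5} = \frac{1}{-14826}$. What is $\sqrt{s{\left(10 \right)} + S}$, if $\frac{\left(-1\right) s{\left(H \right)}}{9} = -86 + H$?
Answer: $\frac{\sqrt{150350154654}}{14826} \approx 26.153$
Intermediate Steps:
$s{\left(H \right)} = 774 - 9 H$ ($s{\left(H \right)} = - 9 \left(-86 + H\right) = 774 - 9 H$)
$S = - \frac{5}{14826}$ ($S = \frac{5}{-14826} = 5 \left(- \frac{1}{14826}\right) = - \frac{5}{14826} \approx -0.00033725$)
$\sqrt{s{\left(10 \right)} + S} = \sqrt{\left(774 - 90\right) - \frac{5}{14826}} = \sqrt{684 - \frac{5}{14826}} = \sqrt{\frac{10140979}{14826}} = \frac{\sqrt{150350154654}}{14826}$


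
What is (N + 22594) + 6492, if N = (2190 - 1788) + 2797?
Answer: 32285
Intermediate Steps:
N = 3199 (N = 402 + 2797 = 3199)
(N + 22594) + 6492 = (3199 + 22594) + 6492 = 25793 + 6492 = 32285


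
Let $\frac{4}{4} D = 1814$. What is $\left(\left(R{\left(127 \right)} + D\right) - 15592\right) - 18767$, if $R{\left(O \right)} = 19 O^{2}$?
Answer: $273906$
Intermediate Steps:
$D = 1814$
$\left(\left(R{\left(127 \right)} + D\right) - 15592\right) - 18767 = \left(\left(19 \cdot 127^{2} + 1814\right) - 15592\right) - 18767 = \left(\left(19 \cdot 16129 + 1814\right) - 15592\right) - 18767 = \left(\left(306451 + 1814\right) - 15592\right) - 18767 = \left(308265 - 15592\right) - 18767 = 292673 - 18767 = 273906$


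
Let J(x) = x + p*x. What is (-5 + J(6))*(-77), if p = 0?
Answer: -77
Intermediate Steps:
J(x) = x (J(x) = x + 0*x = x + 0 = x)
(-5 + J(6))*(-77) = (-5 + 6)*(-77) = 1*(-77) = -77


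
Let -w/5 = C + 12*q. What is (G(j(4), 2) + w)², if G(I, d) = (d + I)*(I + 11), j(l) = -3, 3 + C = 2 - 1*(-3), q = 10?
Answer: 381924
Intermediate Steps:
C = 2 (C = -3 + (2 - 1*(-3)) = -3 + (2 + 3) = -3 + 5 = 2)
G(I, d) = (11 + I)*(I + d) (G(I, d) = (I + d)*(11 + I) = (11 + I)*(I + d))
w = -610 (w = -5*(2 + 12*10) = -5*(2 + 120) = -5*122 = -610)
(G(j(4), 2) + w)² = (((-3)² + 11*(-3) + 11*2 - 3*2) - 610)² = ((9 - 33 + 22 - 6) - 610)² = (-8 - 610)² = (-618)² = 381924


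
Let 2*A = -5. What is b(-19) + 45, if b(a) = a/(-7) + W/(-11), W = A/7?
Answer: 7353/154 ≈ 47.747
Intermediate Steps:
A = -5/2 (A = (½)*(-5) = -5/2 ≈ -2.5000)
W = -5/14 (W = -5/2/7 = -5/2*⅐ = -5/14 ≈ -0.35714)
b(a) = 5/154 - a/7 (b(a) = a/(-7) - 5/14/(-11) = a*(-⅐) - 5/14*(-1/11) = -a/7 + 5/154 = 5/154 - a/7)
b(-19) + 45 = (5/154 - ⅐*(-19)) + 45 = (5/154 + 19/7) + 45 = 423/154 + 45 = 7353/154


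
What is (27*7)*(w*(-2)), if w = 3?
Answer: -1134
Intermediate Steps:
(27*7)*(w*(-2)) = (27*7)*(3*(-2)) = 189*(-6) = -1134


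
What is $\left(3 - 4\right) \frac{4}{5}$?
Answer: $- \frac{4}{5} \approx -0.8$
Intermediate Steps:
$\left(3 - 4\right) \frac{4}{5} = - \frac{4}{5}$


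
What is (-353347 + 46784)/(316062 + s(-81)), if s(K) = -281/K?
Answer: -24831603/25601303 ≈ -0.96994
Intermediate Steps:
(-353347 + 46784)/(316062 + s(-81)) = (-353347 + 46784)/(316062 - 281/(-81)) = -306563/(316062 - 281*(-1/81)) = -306563/(316062 + 281/81) = -306563/25601303/81 = -306563*81/25601303 = -24831603/25601303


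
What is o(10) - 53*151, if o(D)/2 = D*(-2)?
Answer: -8043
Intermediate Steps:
o(D) = -4*D (o(D) = 2*(D*(-2)) = 2*(-2*D) = -4*D)
o(10) - 53*151 = -4*10 - 53*151 = -40 - 8003 = -8043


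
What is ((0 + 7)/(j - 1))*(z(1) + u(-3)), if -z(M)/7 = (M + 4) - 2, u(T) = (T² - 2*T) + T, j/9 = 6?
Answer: -63/53 ≈ -1.1887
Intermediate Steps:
j = 54 (j = 9*6 = 54)
u(T) = T² - T
z(M) = -14 - 7*M (z(M) = -7*((M + 4) - 2) = -7*((4 + M) - 2) = -7*(2 + M) = -14 - 7*M)
((0 + 7)/(j - 1))*(z(1) + u(-3)) = ((0 + 7)/(54 - 1))*((-14 - 7*1) - 3*(-1 - 3)) = (7/53)*((-14 - 7) - 3*(-4)) = (7*(1/53))*(-21 + 12) = (7/53)*(-9) = -63/53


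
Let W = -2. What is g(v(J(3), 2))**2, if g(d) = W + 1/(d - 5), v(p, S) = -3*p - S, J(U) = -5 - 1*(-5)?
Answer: 225/49 ≈ 4.5918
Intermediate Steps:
J(U) = 0 (J(U) = -5 + 5 = 0)
v(p, S) = -S - 3*p
g(d) = -2 + 1/(-5 + d) (g(d) = -2 + 1/(d - 5) = -2 + 1/(-5 + d))
g(v(J(3), 2))**2 = ((11 - 2*(-1*2 - 3*0))/(-5 + (-1*2 - 3*0)))**2 = ((11 - 2*(-2 + 0))/(-5 + (-2 + 0)))**2 = ((11 - 2*(-2))/(-5 - 2))**2 = ((11 + 4)/(-7))**2 = (-1/7*15)**2 = (-15/7)**2 = 225/49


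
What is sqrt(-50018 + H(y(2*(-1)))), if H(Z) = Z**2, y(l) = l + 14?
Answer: I*sqrt(49874) ≈ 223.32*I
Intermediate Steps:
y(l) = 14 + l
sqrt(-50018 + H(y(2*(-1)))) = sqrt(-50018 + (14 + 2*(-1))**2) = sqrt(-50018 + (14 - 2)**2) = sqrt(-50018 + 12**2) = sqrt(-50018 + 144) = sqrt(-49874) = I*sqrt(49874)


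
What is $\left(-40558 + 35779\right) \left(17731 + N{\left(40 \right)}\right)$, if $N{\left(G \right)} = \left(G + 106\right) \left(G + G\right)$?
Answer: $-140555169$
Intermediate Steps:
$N{\left(G \right)} = 2 G \left(106 + G\right)$ ($N{\left(G \right)} = \left(106 + G\right) 2 G = 2 G \left(106 + G\right)$)
$\left(-40558 + 35779\right) \left(17731 + N{\left(40 \right)}\right) = \left(-40558 + 35779\right) \left(17731 + 2 \cdot 40 \left(106 + 40\right)\right) = - 4779 \left(17731 + 2 \cdot 40 \cdot 146\right) = - 4779 \left(17731 + 11680\right) = \left(-4779\right) 29411 = -140555169$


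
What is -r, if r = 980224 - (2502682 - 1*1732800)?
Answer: -210342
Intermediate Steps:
r = 210342 (r = 980224 - (2502682 - 1732800) = 980224 - 1*769882 = 980224 - 769882 = 210342)
-r = -1*210342 = -210342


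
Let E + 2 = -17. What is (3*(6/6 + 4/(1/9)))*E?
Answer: -2109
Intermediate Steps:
E = -19 (E = -2 - 17 = -19)
(3*(6/6 + 4/(1/9)))*E = (3*(6/6 + 4/(1/9)))*(-19) = (3*(6*(⅙) + 4/(⅑)))*(-19) = (3*(1 + 4*9))*(-19) = (3*(1 + 36))*(-19) = (3*37)*(-19) = 111*(-19) = -2109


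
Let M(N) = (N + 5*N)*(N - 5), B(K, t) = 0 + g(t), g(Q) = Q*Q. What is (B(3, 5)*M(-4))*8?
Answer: 43200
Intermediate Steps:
g(Q) = Q**2
B(K, t) = t**2 (B(K, t) = 0 + t**2 = t**2)
M(N) = 6*N*(-5 + N) (M(N) = (6*N)*(-5 + N) = 6*N*(-5 + N))
(B(3, 5)*M(-4))*8 = (5**2*(6*(-4)*(-5 - 4)))*8 = (25*(6*(-4)*(-9)))*8 = (25*216)*8 = 5400*8 = 43200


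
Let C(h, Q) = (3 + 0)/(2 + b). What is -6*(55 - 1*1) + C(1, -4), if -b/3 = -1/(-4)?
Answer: -1608/5 ≈ -321.60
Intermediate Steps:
b = -3/4 (b = -(-3)/(-4) = -(-3)*(-1)/4 = -3*1/4 = -3/4 ≈ -0.75000)
C(h, Q) = 12/5 (C(h, Q) = (3 + 0)/(2 - 3/4) = 3/(5/4) = 3*(4/5) = 12/5)
-6*(55 - 1*1) + C(1, -4) = -6*(55 - 1*1) + 12/5 = -6*(55 - 1) + 12/5 = -6*54 + 12/5 = -324 + 12/5 = -1608/5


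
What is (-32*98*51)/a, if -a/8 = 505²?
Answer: 19992/255025 ≈ 0.078392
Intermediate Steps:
a = -2040200 (a = -8*505² = -8*255025 = -2040200)
(-32*98*51)/a = (-32*98*51)/(-2040200) = -3136*51*(-1/2040200) = -159936*(-1/2040200) = 19992/255025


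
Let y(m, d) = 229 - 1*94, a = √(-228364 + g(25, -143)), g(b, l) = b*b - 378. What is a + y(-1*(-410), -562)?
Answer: 135 + I*√228117 ≈ 135.0 + 477.62*I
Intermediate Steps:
g(b, l) = -378 + b² (g(b, l) = b² - 378 = -378 + b²)
a = I*√228117 (a = √(-228364 + (-378 + 25²)) = √(-228364 + (-378 + 625)) = √(-228364 + 247) = √(-228117) = I*√228117 ≈ 477.62*I)
y(m, d) = 135 (y(m, d) = 229 - 94 = 135)
a + y(-1*(-410), -562) = I*√228117 + 135 = 135 + I*√228117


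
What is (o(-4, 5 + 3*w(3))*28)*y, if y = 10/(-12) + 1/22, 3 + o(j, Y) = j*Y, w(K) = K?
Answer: 42952/33 ≈ 1301.6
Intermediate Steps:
o(j, Y) = -3 + Y*j (o(j, Y) = -3 + j*Y = -3 + Y*j)
y = -26/33 (y = 10*(-1/12) + 1*(1/22) = -5/6 + 1/22 = -26/33 ≈ -0.78788)
(o(-4, 5 + 3*w(3))*28)*y = ((-3 + (5 + 3*3)*(-4))*28)*(-26/33) = ((-3 + (5 + 9)*(-4))*28)*(-26/33) = ((-3 + 14*(-4))*28)*(-26/33) = ((-3 - 56)*28)*(-26/33) = -59*28*(-26/33) = -1652*(-26/33) = 42952/33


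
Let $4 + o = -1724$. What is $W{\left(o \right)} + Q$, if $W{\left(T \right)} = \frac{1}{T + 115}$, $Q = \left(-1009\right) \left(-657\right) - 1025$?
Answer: $\frac{1067625343}{1613} \approx 6.6189 \cdot 10^{5}$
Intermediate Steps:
$o = -1728$ ($o = -4 - 1724 = -1728$)
$Q = 661888$ ($Q = 662913 - 1025 = 661888$)
$W{\left(T \right)} = \frac{1}{115 + T}$
$W{\left(o \right)} + Q = \frac{1}{115 - 1728} + 661888 = \frac{1}{-1613} + 661888 = - \frac{1}{1613} + 661888 = \frac{1067625343}{1613}$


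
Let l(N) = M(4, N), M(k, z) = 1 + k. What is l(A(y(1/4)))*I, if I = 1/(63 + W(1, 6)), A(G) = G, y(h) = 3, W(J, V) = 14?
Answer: 5/77 ≈ 0.064935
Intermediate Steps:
l(N) = 5 (l(N) = 1 + 4 = 5)
I = 1/77 (I = 1/(63 + 14) = 1/77 ≈ 0.012987)
l(A(y(1/4)))*I = 5*(1/77) = 5/77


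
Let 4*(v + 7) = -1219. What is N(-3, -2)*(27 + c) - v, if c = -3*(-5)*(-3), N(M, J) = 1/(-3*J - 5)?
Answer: 1175/4 ≈ 293.75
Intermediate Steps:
N(M, J) = 1/(-5 - 3*J)
v = -1247/4 (v = -7 + (¼)*(-1219) = -7 - 1219/4 = -1247/4 ≈ -311.75)
c = -45 (c = 15*(-3) = -45)
N(-3, -2)*(27 + c) - v = (-1/(5 + 3*(-2)))*(27 - 45) - 1*(-1247/4) = -1/(5 - 6)*(-18) + 1247/4 = -1/(-1)*(-18) + 1247/4 = -1*(-1)*(-18) + 1247/4 = 1*(-18) + 1247/4 = -18 + 1247/4 = 1175/4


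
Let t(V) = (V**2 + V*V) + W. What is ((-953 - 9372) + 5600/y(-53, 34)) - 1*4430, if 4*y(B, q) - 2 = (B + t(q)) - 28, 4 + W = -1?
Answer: -8212935/557 ≈ -14745.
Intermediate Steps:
W = -5 (W = -4 - 1 = -5)
t(V) = -5 + 2*V**2 (t(V) = (V**2 + V*V) - 5 = (V**2 + V**2) - 5 = 2*V**2 - 5 = -5 + 2*V**2)
y(B, q) = -31/4 + q**2/2 + B/4 (y(B, q) = 1/2 + ((B + (-5 + 2*q**2)) - 28)/4 = 1/2 + ((-5 + B + 2*q**2) - 28)/4 = 1/2 + (-33 + B + 2*q**2)/4 = 1/2 + (-33/4 + q**2/2 + B/4) = -31/4 + q**2/2 + B/4)
((-953 - 9372) + 5600/y(-53, 34)) - 1*4430 = ((-953 - 9372) + 5600/(-31/4 + (1/2)*34**2 + (1/4)*(-53))) - 1*4430 = (-10325 + 5600/(-31/4 + (1/2)*1156 - 53/4)) - 4430 = (-10325 + 5600/(-31/4 + 578 - 53/4)) - 4430 = (-10325 + 5600/557) - 4430 = -5745425/557 - 4430 = -8212935/557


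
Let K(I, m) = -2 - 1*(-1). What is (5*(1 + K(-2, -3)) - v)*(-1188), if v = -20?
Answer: -23760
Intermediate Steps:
K(I, m) = -1 (K(I, m) = -2 + 1 = -1)
(5*(1 + K(-2, -3)) - v)*(-1188) = (5*(1 - 1) - 1*(-20))*(-1188) = (5*0 + 20)*(-1188) = (0 + 20)*(-1188) = 20*(-1188) = -23760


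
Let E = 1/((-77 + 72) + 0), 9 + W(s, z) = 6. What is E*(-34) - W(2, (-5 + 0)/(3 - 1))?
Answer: 49/5 ≈ 9.8000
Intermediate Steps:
W(s, z) = -3 (W(s, z) = -9 + 6 = -3)
E = -1/5 (E = 1/(-5 + 0) = 1/(-5) = -1/5 ≈ -0.20000)
E*(-34) - W(2, (-5 + 0)/(3 - 1)) = -1/5*(-34) - 1*(-3) = 34/5 + 3 = 49/5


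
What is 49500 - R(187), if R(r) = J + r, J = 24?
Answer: 49289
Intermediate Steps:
R(r) = 24 + r
49500 - R(187) = 49500 - (24 + 187) = 49500 - 1*211 = 49500 - 211 = 49289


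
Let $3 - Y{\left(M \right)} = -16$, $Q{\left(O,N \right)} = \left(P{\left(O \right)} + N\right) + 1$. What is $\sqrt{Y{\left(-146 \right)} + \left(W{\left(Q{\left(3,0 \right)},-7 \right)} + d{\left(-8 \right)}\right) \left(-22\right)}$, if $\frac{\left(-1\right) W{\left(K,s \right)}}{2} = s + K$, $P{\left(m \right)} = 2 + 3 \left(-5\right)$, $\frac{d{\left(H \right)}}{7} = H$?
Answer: $\sqrt{415} \approx 20.372$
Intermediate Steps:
$d{\left(H \right)} = 7 H$
$P{\left(m \right)} = -13$ ($P{\left(m \right)} = 2 - 15 = -13$)
$Q{\left(O,N \right)} = -12 + N$ ($Q{\left(O,N \right)} = \left(-13 + N\right) + 1 = -12 + N$)
$W{\left(K,s \right)} = - 2 K - 2 s$ ($W{\left(K,s \right)} = - 2 \left(s + K\right) = - 2 \left(K + s\right) = - 2 K - 2 s$)
$Y{\left(M \right)} = 19$ ($Y{\left(M \right)} = 3 - -16 = 3 + 16 = 19$)
$\sqrt{Y{\left(-146 \right)} + \left(W{\left(Q{\left(3,0 \right)},-7 \right)} + d{\left(-8 \right)}\right) \left(-22\right)} = \sqrt{19 + \left(\left(- 2 \left(-12 + 0\right) - -14\right) + 7 \left(-8\right)\right) \left(-22\right)} = \sqrt{19 + \left(\left(\left(-2\right) \left(-12\right) + 14\right) - 56\right) \left(-22\right)} = \sqrt{19 + \left(\left(24 + 14\right) - 56\right) \left(-22\right)} = \sqrt{19 + \left(38 - 56\right) \left(-22\right)} = \sqrt{19 - -396} = \sqrt{19 + 396} = \sqrt{415}$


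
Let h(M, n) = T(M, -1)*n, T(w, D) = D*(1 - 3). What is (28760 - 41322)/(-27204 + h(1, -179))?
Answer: 6281/13781 ≈ 0.45577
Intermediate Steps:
T(w, D) = -2*D (T(w, D) = D*(-2) = -2*D)
h(M, n) = 2*n (h(M, n) = (-2*(-1))*n = 2*n)
(28760 - 41322)/(-27204 + h(1, -179)) = (28760 - 41322)/(-27204 + 2*(-179)) = -12562/(-27204 - 358) = -12562/(-27562) = -12562*(-1/27562) = 6281/13781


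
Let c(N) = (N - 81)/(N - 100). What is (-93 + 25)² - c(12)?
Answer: 406843/88 ≈ 4623.2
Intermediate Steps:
c(N) = (-81 + N)/(-100 + N)
(-93 + 25)² - c(12) = (-93 + 25)² - (-81 + 12)/(-100 + 12) = (-68)² - (-69)/(-88) = 4624 - (-1)*(-69)/88 = 4624 - 1*69/88 = 4624 - 69/88 = 406843/88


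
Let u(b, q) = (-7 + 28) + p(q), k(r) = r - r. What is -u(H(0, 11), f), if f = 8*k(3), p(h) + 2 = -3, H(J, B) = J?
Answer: -16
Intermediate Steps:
k(r) = 0
p(h) = -5 (p(h) = -2 - 3 = -5)
f = 0 (f = 8*0 = 0)
u(b, q) = 16 (u(b, q) = (-7 + 28) - 5 = 21 - 5 = 16)
-u(H(0, 11), f) = -1*16 = -16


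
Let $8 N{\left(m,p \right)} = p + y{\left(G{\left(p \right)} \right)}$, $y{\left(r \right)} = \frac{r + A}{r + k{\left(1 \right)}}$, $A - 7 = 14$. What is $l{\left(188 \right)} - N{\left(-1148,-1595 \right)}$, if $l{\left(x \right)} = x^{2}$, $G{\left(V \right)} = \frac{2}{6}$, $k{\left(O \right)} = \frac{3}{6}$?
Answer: $\frac{1421607}{40} \approx 35540.0$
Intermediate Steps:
$A = 21$ ($A = 7 + 14 = 21$)
$k{\left(O \right)} = \frac{1}{2}$ ($k{\left(O \right)} = 3 \cdot \frac{1}{6} = \frac{1}{2}$)
$G{\left(V \right)} = \frac{1}{3}$ ($G{\left(V \right)} = 2 \cdot \frac{1}{6} = \frac{1}{3}$)
$y{\left(r \right)} = \frac{21 + r}{\frac{1}{2} + r}$ ($y{\left(r \right)} = \frac{r + 21}{r + \frac{1}{2}} = \frac{21 + r}{\frac{1}{2} + r}$)
$N{\left(m,p \right)} = \frac{16}{5} + \frac{p}{8}$ ($N{\left(m,p \right)} = \frac{p + \frac{2 \left(21 + \frac{1}{3}\right)}{1 + 2 \cdot \frac{1}{3}}}{8} = \frac{p + 2 \frac{1}{1 + \frac{2}{3}} \cdot \frac{64}{3}}{8} = \frac{p + 2 \frac{1}{\frac{5}{3}} \cdot \frac{64}{3}}{8} = \frac{p + 2 \cdot \frac{3}{5} \cdot \frac{64}{3}}{8} = \frac{p + \frac{128}{5}}{8} = \frac{\frac{128}{5} + p}{8} = \frac{16}{5} + \frac{p}{8}$)
$l{\left(188 \right)} - N{\left(-1148,-1595 \right)} = 188^{2} - \left(\frac{16}{5} + \frac{1}{8} \left(-1595\right)\right) = 35344 - \left(\frac{16}{5} - \frac{1595}{8}\right) = 35344 - - \frac{7847}{40} = 35344 + \frac{7847}{40} = \frac{1421607}{40}$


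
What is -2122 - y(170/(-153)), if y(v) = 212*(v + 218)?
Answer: -432922/9 ≈ -48102.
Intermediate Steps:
y(v) = 46216 + 212*v (y(v) = 212*(218 + v) = 46216 + 212*v)
-2122 - y(170/(-153)) = -2122 - (46216 + 212*(170/(-153))) = -2122 - (46216 + 212*(170*(-1/153))) = -2122 - (46216 + 212*(-10/9)) = -2122 - (46216 - 2120/9) = -2122 - 1*413824/9 = -2122 - 413824/9 = -432922/9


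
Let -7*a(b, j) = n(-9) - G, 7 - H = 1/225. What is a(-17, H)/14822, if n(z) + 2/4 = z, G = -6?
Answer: 1/29644 ≈ 3.3734e-5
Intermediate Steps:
n(z) = -1/2 + z
H = 1574/225 (H = 7 - 1/225 = 1574/225 ≈ 6.9956)
a(b, j) = 1/2 (a(b, j) = -((-1/2 - 9) - 1*(-6))/7 = -(-19/2 + 6)/7 = -1/7*(-7/2) = 1/2)
a(-17, H)/14822 = (1/2)/14822 = (1/2)*(1/14822) = 1/29644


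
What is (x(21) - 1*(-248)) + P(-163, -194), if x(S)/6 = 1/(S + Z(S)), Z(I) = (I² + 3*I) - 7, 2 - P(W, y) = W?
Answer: 106970/259 ≈ 413.01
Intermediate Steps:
P(W, y) = 2 - W
Z(I) = -7 + I² + 3*I
x(S) = 6/(-7 + S² + 4*S) (x(S) = 6/(S + (-7 + S² + 3*S)) = 6/(-7 + S² + 4*S))
(x(21) - 1*(-248)) + P(-163, -194) = (6/(-7 + 21² + 4*21) - 1*(-248)) + (2 - 1*(-163)) = (6/(-7 + 441 + 84) + 248) + (2 + 163) = (6/518 + 248) + 165 = (6*(1/518) + 248) + 165 = (3/259 + 248) + 165 = 64235/259 + 165 = 106970/259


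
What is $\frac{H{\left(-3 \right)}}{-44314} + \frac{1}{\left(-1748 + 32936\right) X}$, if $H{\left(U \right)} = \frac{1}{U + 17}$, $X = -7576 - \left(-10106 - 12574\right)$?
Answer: $- \frac{117610789}{73061485851648} \approx -1.6098 \cdot 10^{-6}$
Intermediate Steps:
$X = 15104$ ($X = -7576 - -22680 = -7576 + 22680 = 15104$)
$H{\left(U \right)} = \frac{1}{17 + U}$
$\frac{H{\left(-3 \right)}}{-44314} + \frac{1}{\left(-1748 + 32936\right) X} = \frac{1}{\left(17 - 3\right) \left(-44314\right)} + \frac{1}{\left(-1748 + 32936\right) 15104} = \frac{1}{14} \left(- \frac{1}{44314}\right) + \frac{1}{31188} \cdot \frac{1}{15104} = - \frac{1}{620396} + \frac{1}{471063552} = - \frac{117610789}{73061485851648}$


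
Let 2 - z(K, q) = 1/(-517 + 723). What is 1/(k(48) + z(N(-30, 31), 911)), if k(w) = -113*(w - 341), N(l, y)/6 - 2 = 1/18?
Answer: 206/6820865 ≈ 3.0201e-5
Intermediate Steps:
N(l, y) = 37/3 (N(l, y) = 12 + 6/18 = 12 + 6*(1/18) = 12 + ⅓ = 37/3)
k(w) = 38533 - 113*w (k(w) = -113*(-341 + w) = 38533 - 113*w)
z(K, q) = 411/206 (z(K, q) = 2 - 1/(-517 + 723) = 2 - 1/206 = 411/206)
1/(k(48) + z(N(-30, 31), 911)) = 1/((38533 - 113*48) + 411/206) = 1/((38533 - 5424) + 411/206) = 1/(33109 + 411/206) = 1/(6820865/206) = 206/6820865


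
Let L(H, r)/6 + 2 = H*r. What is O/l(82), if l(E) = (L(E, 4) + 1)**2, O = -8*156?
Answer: -1248/3829849 ≈ -0.00032586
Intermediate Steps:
L(H, r) = -12 + 6*H*r (L(H, r) = -12 + 6*(H*r) = -12 + 6*H*r)
O = -1248
l(E) = (-11 + 24*E)**2 (l(E) = ((-12 + 6*E*4) + 1)**2 = ((-12 + 24*E) + 1)**2 = (-11 + 24*E)**2)
O/l(82) = -1248/(-11 + 24*82)**2 = -1248/(-11 + 1968)**2 = -1248/(1957**2) = -1248/3829849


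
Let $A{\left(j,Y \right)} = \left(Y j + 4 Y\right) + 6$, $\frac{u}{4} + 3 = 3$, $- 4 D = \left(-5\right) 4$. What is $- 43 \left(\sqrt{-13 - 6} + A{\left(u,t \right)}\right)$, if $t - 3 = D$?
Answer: $-1634 - 43 i \sqrt{19} \approx -1634.0 - 187.43 i$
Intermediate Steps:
$D = 5$ ($D = - \frac{\left(-5\right) 4}{4} = \left(- \frac{1}{4}\right) \left(-20\right) = 5$)
$t = 8$ ($t = 3 + 5 = 8$)
$u = 0$ ($u = -12 + 4 \cdot 3 = -12 + 12 = 0$)
$A{\left(j,Y \right)} = 6 + 4 Y + Y j$ ($A{\left(j,Y \right)} = \left(4 Y + Y j\right) + 6 = 6 + 4 Y + Y j$)
$- 43 \left(\sqrt{-13 - 6} + A{\left(u,t \right)}\right) = - 43 \left(\sqrt{-13 - 6} + \left(6 + 4 \cdot 8 + 8 \cdot 0\right)\right) = - 43 \left(\sqrt{-19} + \left(6 + 32 + 0\right)\right) = - 43 \left(i \sqrt{19} + 38\right) = - 43 \left(38 + i \sqrt{19}\right) = -1634 - 43 i \sqrt{19}$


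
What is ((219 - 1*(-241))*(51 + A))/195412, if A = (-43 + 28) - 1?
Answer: 575/6979 ≈ 0.082390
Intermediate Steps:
A = -16 (A = -15 - 1 = -16)
((219 - 1*(-241))*(51 + A))/195412 = ((219 - 1*(-241))*(51 - 16))/195412 = ((219 + 241)*35)*(1/195412) = (460*35)*(1/195412) = 16100*(1/195412) = 575/6979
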